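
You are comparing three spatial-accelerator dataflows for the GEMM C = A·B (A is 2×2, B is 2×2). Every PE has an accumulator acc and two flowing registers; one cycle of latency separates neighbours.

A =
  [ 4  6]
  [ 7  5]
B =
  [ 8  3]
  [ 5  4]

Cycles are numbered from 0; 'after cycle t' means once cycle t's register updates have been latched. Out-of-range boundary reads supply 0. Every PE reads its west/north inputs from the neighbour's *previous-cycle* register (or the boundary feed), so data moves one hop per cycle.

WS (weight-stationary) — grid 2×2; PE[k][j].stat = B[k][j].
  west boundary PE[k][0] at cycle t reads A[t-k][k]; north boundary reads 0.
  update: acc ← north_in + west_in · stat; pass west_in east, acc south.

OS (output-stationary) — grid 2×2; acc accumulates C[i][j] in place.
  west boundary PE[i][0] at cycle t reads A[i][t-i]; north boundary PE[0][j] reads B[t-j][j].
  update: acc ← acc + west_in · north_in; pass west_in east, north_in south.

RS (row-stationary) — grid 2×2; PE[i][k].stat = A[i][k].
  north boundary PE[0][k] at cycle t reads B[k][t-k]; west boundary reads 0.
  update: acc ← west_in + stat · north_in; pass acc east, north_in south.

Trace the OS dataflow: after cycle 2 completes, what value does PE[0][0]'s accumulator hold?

Tracing OS — 2×2 array, target PE[0][0]:
  after 0 — PE[0][0] acc=32, pass-E 4, pass-S 8
  after 1 — PE[0][0] acc=62, pass-E 6, pass-S 5
  after 2 — PE[0][0] acc=62, pass-E 0, pass-S 0

PE[0][0].acc = 62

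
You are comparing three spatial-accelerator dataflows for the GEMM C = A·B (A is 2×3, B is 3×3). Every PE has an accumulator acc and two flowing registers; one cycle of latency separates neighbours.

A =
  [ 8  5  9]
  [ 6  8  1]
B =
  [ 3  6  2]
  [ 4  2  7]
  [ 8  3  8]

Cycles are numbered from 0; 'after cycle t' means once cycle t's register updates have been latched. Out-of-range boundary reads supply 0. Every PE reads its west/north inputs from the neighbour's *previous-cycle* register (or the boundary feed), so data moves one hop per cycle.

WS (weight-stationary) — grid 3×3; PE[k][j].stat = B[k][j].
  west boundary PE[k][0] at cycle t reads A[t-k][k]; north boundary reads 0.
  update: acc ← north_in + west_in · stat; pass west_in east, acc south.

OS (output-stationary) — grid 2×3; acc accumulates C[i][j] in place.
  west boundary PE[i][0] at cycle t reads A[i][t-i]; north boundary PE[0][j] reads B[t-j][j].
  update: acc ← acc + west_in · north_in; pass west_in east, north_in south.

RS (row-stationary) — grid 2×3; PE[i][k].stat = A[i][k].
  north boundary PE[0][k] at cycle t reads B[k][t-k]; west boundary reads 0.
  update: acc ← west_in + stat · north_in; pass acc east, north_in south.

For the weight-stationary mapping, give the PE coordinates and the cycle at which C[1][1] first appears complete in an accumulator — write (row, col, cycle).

WS — PE[2][1] is where C[1][1] collects:
  step 0 · PE2,1: acc=0; fwd→0 fwd↓0
  step 1 · PE2,1: acc=0; fwd→0 fwd↓0
  step 2 · PE2,1: acc=0; fwd→0 fwd↓0
  step 3 · PE2,1: acc=85; fwd→9 fwd↓85
  step 4 · PE2,1: acc=55; fwd→1 fwd↓55

(row, col, cycle) = (2, 1, 4)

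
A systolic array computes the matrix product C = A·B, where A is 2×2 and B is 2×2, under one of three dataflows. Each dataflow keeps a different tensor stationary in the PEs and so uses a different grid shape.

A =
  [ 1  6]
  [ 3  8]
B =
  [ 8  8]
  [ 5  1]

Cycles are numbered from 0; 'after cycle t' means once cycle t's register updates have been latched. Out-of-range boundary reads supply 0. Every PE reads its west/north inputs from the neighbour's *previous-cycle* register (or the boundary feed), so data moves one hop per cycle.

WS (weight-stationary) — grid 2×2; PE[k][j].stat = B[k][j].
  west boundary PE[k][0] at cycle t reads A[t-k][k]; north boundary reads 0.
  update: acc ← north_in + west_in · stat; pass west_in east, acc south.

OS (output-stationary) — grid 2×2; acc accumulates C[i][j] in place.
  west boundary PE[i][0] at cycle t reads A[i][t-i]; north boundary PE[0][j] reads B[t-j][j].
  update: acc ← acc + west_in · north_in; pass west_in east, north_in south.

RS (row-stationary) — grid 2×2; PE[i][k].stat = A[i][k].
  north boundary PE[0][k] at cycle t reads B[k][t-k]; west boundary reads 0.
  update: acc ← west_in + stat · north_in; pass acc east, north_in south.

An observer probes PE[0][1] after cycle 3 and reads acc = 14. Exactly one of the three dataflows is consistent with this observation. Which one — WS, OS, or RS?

dataflow = OS

WS (2×2 grid), PE[0][1]:
  step 0 · PE0,1: acc=0; fwd→0 fwd↓0
  step 1 · PE0,1: acc=8; fwd→1 fwd↓8
  step 2 · PE0,1: acc=24; fwd→3 fwd↓24
  step 3 · PE0,1: acc=0; fwd→0 fwd↓0
OS (2×2 grid), PE[0][1]:
  step 0 · PE0,1: acc=0; fwd→0 fwd↓0
  step 1 · PE0,1: acc=8; fwd→1 fwd↓8
  step 2 · PE0,1: acc=14; fwd→6 fwd↓1
  step 3 · PE0,1: acc=14; fwd→0 fwd↓0
RS (2×2 grid), PE[0][1]:
  step 0 · PE0,1: acc=0; fwd→0 fwd↓0
  step 1 · PE0,1: acc=38; fwd→38 fwd↓5
  step 2 · PE0,1: acc=14; fwd→14 fwd↓1
  step 3 · PE0,1: acc=0; fwd→0 fwd↓0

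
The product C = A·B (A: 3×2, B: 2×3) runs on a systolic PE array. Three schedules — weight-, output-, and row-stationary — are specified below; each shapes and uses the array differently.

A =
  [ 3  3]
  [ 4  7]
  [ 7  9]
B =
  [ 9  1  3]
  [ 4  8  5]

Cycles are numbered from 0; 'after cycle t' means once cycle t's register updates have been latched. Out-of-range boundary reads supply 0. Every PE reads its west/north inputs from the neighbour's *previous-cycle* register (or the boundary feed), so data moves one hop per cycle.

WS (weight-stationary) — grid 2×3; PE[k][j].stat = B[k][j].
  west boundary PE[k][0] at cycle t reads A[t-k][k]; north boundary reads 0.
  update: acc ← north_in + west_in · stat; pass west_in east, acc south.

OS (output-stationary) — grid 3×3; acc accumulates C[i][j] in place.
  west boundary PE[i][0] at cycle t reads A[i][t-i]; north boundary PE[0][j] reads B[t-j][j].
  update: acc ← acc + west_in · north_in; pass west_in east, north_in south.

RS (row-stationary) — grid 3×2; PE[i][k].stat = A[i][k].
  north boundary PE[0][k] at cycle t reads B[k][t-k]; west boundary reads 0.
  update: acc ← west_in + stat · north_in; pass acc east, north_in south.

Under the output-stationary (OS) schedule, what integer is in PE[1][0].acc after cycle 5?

OS 3×3: PE[1][0] cycle-by-cycle (with neighbour feeds):
  step 0 · PE0,0: acc=27; fwd→3 fwd↓9
  step 0 · PE1,0: acc=0; fwd→0 fwd↓0
  step 1 · PE0,0: acc=39; fwd→3 fwd↓4
  step 1 · PE1,0: acc=36; fwd→4 fwd↓9
  step 2 · PE0,0: acc=39; fwd→0 fwd↓0
  step 2 · PE1,0: acc=64; fwd→7 fwd↓4
  step 3 · PE0,0: acc=39; fwd→0 fwd↓0
  step 3 · PE1,0: acc=64; fwd→0 fwd↓0
  step 4 · PE0,0: acc=39; fwd→0 fwd↓0
  step 4 · PE1,0: acc=64; fwd→0 fwd↓0
  step 5 · PE0,0: acc=39; fwd→0 fwd↓0
  step 5 · PE1,0: acc=64; fwd→0 fwd↓0

PE[1][0].acc = 64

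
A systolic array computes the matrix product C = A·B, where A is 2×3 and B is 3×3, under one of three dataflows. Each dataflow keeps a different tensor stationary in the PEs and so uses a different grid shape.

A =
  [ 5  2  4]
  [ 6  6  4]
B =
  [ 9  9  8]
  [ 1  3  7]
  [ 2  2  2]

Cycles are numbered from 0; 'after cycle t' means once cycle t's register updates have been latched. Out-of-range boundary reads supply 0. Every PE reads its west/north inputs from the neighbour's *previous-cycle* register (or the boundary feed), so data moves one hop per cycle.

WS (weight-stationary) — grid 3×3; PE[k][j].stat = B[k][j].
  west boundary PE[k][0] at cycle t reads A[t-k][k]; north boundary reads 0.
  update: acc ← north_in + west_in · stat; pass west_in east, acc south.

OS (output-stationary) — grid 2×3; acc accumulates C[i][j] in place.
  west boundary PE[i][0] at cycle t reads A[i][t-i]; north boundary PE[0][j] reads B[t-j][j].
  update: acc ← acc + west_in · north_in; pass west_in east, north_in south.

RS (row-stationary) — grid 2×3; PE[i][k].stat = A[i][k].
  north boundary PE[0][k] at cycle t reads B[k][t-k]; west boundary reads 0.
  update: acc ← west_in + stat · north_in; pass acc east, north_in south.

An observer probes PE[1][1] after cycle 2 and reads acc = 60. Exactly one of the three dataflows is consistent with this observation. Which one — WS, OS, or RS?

— WS: 3×3; PE[1][1] trace:
  0: (1,1).acc=0  regs=<0,0>
  1: (1,1).acc=0  regs=<0,0>
  2: (1,1).acc=51  regs=<2,51>
— OS: 2×3; PE[1][1] trace:
  0: (1,1).acc=0  regs=<0,0>
  1: (1,1).acc=0  regs=<0,0>
  2: (1,1).acc=54  regs=<6,9>
— RS: 2×3; PE[1][1] trace:
  0: (1,1).acc=0  regs=<0,0>
  1: (1,1).acc=0  regs=<0,0>
  2: (1,1).acc=60  regs=<60,1>

dataflow = RS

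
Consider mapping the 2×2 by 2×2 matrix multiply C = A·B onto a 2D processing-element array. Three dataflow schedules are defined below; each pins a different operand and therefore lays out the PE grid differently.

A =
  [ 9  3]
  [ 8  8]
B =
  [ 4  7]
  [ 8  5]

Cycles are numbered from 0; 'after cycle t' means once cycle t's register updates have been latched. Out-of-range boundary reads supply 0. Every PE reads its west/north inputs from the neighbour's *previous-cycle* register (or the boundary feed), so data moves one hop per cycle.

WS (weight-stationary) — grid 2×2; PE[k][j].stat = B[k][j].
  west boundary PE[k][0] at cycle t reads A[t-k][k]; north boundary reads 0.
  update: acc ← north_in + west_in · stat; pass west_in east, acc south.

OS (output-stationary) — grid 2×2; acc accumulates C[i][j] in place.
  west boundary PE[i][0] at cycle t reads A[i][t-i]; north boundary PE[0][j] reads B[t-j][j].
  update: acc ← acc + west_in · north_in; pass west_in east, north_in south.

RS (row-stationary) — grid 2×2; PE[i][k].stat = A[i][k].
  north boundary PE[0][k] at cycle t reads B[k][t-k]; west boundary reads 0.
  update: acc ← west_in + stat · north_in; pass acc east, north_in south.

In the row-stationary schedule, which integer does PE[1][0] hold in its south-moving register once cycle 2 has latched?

register = 7

RS 2×2: PE[1][0] cycle-by-cycle (with neighbour feeds):
  [0] (0,0) acc=36 (h:36 v:4)
  [0] (1,0) acc=0 (h:0 v:0)
  [1] (0,0) acc=63 (h:63 v:7)
  [1] (1,0) acc=32 (h:32 v:4)
  [2] (0,0) acc=0 (h:0 v:0)
  [2] (1,0) acc=56 (h:56 v:7)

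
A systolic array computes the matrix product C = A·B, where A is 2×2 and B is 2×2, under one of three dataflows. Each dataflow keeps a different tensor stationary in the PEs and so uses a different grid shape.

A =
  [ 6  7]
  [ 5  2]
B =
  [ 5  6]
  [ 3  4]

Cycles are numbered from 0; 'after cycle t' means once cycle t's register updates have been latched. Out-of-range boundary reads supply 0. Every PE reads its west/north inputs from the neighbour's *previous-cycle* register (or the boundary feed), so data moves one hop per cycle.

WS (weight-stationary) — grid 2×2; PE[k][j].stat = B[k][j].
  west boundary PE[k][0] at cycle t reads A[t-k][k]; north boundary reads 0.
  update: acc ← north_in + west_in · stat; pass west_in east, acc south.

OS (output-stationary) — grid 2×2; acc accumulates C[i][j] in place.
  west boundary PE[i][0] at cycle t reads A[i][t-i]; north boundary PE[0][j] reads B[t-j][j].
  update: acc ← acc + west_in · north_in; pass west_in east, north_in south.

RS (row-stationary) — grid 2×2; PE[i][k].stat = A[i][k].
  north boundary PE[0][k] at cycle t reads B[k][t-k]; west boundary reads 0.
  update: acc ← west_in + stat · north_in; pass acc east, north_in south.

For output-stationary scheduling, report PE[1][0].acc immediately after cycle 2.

OS (2×2). Following PE[1][0] plus its west/north inputs:
  after 0 — PE[0][0] acc=30, pass-E 6, pass-S 5
  after 0 — PE[1][0] acc=0, pass-E 0, pass-S 0
  after 1 — PE[0][0] acc=51, pass-E 7, pass-S 3
  after 1 — PE[1][0] acc=25, pass-E 5, pass-S 5
  after 2 — PE[0][0] acc=51, pass-E 0, pass-S 0
  after 2 — PE[1][0] acc=31, pass-E 2, pass-S 3

PE[1][0].acc = 31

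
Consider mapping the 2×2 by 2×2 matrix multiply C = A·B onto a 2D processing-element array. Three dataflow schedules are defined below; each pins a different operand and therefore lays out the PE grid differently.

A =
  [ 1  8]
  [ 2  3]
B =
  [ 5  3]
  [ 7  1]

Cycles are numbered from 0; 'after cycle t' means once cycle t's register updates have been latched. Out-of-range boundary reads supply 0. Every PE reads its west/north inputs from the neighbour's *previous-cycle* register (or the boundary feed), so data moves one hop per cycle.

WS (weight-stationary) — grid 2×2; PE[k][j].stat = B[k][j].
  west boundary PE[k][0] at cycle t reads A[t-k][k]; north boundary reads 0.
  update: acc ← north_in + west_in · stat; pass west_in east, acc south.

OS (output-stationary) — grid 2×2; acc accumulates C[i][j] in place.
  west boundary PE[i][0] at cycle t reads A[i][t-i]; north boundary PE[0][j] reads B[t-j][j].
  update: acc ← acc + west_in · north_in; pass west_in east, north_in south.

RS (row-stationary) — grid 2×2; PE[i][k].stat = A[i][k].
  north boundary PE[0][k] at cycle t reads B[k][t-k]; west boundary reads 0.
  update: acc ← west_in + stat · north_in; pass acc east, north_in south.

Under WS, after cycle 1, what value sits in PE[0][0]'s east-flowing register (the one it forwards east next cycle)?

WS 2×2: PE[0][0] cycle-by-cycle (with neighbour feeds):
  [0] (0,0) acc=5 (h:1 v:5)
  [1] (0,0) acc=10 (h:2 v:10)

register = 2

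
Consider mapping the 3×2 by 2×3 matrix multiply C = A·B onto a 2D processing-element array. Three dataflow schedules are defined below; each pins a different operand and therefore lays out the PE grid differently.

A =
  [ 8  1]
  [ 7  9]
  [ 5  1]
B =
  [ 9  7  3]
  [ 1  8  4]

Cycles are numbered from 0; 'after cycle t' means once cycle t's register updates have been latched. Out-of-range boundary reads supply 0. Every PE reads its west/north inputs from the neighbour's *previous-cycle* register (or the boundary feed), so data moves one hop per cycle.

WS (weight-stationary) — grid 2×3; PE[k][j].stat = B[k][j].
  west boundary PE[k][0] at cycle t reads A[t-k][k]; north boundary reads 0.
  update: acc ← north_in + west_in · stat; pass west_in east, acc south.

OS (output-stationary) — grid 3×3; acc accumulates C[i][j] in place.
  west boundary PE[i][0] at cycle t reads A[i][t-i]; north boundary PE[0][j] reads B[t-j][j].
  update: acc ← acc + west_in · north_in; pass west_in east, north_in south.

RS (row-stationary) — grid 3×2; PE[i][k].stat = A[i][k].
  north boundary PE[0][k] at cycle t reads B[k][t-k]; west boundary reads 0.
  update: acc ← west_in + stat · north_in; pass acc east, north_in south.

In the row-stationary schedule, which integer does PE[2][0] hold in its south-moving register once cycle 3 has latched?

register = 7

RS (3×2). Following PE[2][0] plus its west/north inputs:
  t=0 PE[1][0]: acc=0 h=0 v=0
  t=0 PE[2][0]: acc=0 h=0 v=0
  t=1 PE[1][0]: acc=63 h=63 v=9
  t=1 PE[2][0]: acc=0 h=0 v=0
  t=2 PE[1][0]: acc=49 h=49 v=7
  t=2 PE[2][0]: acc=45 h=45 v=9
  t=3 PE[1][0]: acc=21 h=21 v=3
  t=3 PE[2][0]: acc=35 h=35 v=7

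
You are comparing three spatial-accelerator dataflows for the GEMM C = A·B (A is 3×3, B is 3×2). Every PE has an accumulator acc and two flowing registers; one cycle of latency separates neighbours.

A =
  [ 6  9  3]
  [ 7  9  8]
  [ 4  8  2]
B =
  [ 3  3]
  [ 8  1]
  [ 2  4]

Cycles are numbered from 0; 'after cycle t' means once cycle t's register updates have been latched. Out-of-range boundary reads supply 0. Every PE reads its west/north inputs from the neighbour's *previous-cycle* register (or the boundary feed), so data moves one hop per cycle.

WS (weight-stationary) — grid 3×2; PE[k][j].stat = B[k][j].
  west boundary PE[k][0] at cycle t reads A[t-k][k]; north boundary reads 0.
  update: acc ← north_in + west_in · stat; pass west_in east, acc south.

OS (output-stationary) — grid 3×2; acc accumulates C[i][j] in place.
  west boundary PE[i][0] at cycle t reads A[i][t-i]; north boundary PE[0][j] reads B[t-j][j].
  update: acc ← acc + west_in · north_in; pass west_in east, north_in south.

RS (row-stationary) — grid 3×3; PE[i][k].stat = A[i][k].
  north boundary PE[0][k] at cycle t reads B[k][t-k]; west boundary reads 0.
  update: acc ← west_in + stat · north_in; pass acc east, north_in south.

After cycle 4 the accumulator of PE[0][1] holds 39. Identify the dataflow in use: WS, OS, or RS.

WS (3×2 grid), PE[0][1]:
  [0] (0,1) acc=0 (h:0 v:0)
  [1] (0,1) acc=18 (h:6 v:18)
  [2] (0,1) acc=21 (h:7 v:21)
  [3] (0,1) acc=12 (h:4 v:12)
  [4] (0,1) acc=0 (h:0 v:0)
OS (3×2 grid), PE[0][1]:
  [0] (0,1) acc=0 (h:0 v:0)
  [1] (0,1) acc=18 (h:6 v:3)
  [2] (0,1) acc=27 (h:9 v:1)
  [3] (0,1) acc=39 (h:3 v:4)
  [4] (0,1) acc=39 (h:0 v:0)
RS (3×3 grid), PE[0][1]:
  [0] (0,1) acc=0 (h:0 v:0)
  [1] (0,1) acc=90 (h:90 v:8)
  [2] (0,1) acc=27 (h:27 v:1)
  [3] (0,1) acc=0 (h:0 v:0)
  [4] (0,1) acc=0 (h:0 v:0)

dataflow = OS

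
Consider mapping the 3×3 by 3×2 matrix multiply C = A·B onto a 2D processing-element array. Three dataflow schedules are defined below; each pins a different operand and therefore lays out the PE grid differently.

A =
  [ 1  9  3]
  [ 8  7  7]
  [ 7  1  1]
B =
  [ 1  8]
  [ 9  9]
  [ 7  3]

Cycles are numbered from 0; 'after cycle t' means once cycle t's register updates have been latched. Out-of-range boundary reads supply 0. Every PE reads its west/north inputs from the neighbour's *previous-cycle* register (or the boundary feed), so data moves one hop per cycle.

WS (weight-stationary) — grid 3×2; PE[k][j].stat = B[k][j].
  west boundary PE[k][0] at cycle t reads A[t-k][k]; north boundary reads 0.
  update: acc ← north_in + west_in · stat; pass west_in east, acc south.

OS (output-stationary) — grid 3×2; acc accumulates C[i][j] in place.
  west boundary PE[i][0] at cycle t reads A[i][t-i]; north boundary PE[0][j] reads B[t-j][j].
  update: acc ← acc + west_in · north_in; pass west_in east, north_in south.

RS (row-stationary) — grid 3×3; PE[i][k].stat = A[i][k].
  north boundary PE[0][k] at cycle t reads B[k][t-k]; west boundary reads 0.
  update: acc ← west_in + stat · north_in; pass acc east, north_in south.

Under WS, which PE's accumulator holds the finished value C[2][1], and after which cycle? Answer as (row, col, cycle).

(row, col, cycle) = (2, 1, 5)

Under WS, C[2][1] lands at PE[2][1]:
  c0 r2c1: 0 / 0 / 0
  c1 r2c1: 0 / 0 / 0
  c2 r2c1: 0 / 0 / 0
  c3 r2c1: 98 / 3 / 98
  c4 r2c1: 148 / 7 / 148
  c5 r2c1: 68 / 1 / 68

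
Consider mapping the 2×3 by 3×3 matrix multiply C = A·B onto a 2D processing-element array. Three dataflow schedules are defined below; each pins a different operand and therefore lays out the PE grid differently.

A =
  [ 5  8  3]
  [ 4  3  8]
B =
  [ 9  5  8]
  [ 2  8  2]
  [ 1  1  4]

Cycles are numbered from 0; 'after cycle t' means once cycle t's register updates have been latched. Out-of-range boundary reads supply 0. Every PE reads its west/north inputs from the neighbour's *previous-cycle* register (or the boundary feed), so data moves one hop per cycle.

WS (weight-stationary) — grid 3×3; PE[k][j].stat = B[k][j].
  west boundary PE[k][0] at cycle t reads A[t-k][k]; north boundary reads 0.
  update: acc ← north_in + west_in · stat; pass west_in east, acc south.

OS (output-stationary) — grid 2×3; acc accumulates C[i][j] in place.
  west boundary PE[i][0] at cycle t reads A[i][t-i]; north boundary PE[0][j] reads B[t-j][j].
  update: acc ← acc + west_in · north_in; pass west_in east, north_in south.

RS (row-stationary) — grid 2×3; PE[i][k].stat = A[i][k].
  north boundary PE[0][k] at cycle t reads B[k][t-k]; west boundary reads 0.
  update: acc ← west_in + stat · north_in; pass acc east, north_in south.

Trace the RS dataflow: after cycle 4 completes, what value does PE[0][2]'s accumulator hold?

PE[0][2].acc = 68

RS (2×3). Following PE[0][2] plus its west/north inputs:
  0: (0,1).acc=0  regs=<0,0>
  0: (0,2).acc=0  regs=<0,0>
  1: (0,1).acc=61  regs=<61,2>
  1: (0,2).acc=0  regs=<0,0>
  2: (0,1).acc=89  regs=<89,8>
  2: (0,2).acc=64  regs=<64,1>
  3: (0,1).acc=56  regs=<56,2>
  3: (0,2).acc=92  regs=<92,1>
  4: (0,1).acc=0  regs=<0,0>
  4: (0,2).acc=68  regs=<68,4>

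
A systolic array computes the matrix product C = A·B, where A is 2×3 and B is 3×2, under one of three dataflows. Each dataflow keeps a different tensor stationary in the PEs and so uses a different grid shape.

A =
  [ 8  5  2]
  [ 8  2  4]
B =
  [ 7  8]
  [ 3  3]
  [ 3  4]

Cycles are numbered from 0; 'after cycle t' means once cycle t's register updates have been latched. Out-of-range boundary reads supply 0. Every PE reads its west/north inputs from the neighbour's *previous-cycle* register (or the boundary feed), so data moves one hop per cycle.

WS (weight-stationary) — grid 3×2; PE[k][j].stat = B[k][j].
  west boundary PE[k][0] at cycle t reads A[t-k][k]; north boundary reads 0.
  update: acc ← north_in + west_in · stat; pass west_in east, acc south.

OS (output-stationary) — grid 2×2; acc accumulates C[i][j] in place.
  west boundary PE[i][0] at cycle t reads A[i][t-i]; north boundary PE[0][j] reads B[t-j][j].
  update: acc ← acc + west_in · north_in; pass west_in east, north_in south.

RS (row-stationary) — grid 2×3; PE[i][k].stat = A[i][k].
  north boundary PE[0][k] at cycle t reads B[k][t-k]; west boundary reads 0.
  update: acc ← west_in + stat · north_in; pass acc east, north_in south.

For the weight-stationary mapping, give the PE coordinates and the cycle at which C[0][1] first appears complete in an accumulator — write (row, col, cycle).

WS: C[0][1] accumulates in PE[2][1]:
  0: (2,1).acc=0  regs=<0,0>
  1: (2,1).acc=0  regs=<0,0>
  2: (2,1).acc=0  regs=<0,0>
  3: (2,1).acc=87  regs=<2,87>

(row, col, cycle) = (2, 1, 3)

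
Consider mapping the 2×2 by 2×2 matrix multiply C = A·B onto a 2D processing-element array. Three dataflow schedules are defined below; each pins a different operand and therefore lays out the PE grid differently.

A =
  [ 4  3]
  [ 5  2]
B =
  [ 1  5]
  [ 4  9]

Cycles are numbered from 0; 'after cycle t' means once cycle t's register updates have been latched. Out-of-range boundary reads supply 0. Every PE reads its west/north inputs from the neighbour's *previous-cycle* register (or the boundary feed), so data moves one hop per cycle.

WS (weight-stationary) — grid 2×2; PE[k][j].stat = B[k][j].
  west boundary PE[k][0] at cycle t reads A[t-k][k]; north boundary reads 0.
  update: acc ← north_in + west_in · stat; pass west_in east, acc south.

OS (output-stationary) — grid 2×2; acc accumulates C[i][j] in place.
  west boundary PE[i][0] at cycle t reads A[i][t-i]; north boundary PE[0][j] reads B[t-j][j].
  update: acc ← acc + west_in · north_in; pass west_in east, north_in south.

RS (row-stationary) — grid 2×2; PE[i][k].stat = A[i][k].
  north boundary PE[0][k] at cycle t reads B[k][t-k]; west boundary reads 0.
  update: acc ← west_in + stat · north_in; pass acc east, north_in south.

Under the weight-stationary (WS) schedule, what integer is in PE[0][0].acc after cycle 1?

Tracing WS — 2×2 array, target PE[0][0]:
  [0] (0,0) acc=4 (h:4 v:4)
  [1] (0,0) acc=5 (h:5 v:5)

PE[0][0].acc = 5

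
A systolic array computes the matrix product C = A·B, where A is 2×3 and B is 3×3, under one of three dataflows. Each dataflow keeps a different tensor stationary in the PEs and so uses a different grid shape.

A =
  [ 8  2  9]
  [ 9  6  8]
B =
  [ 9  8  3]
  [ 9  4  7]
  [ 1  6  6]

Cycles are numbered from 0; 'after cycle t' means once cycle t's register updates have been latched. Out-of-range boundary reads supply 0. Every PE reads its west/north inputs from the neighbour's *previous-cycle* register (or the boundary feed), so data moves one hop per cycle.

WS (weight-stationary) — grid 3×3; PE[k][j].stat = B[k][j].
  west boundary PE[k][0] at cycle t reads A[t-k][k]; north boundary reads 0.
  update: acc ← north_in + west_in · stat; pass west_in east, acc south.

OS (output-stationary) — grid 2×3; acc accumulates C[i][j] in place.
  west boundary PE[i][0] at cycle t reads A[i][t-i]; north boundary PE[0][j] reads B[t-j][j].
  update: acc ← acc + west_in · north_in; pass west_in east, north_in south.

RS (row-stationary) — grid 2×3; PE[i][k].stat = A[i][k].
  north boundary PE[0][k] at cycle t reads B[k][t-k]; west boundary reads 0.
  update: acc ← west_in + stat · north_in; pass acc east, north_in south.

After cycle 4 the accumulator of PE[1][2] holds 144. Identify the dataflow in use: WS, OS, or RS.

dataflow = RS

WS (3×3 grid), PE[1][2]:
  after 0 — PE[1][2] acc=0, pass-E 0, pass-S 0
  after 1 — PE[1][2] acc=0, pass-E 0, pass-S 0
  after 2 — PE[1][2] acc=0, pass-E 0, pass-S 0
  after 3 — PE[1][2] acc=38, pass-E 2, pass-S 38
  after 4 — PE[1][2] acc=69, pass-E 6, pass-S 69
OS (2×3 grid), PE[1][2]:
  after 0 — PE[1][2] acc=0, pass-E 0, pass-S 0
  after 1 — PE[1][2] acc=0, pass-E 0, pass-S 0
  after 2 — PE[1][2] acc=0, pass-E 0, pass-S 0
  after 3 — PE[1][2] acc=27, pass-E 9, pass-S 3
  after 4 — PE[1][2] acc=69, pass-E 6, pass-S 7
RS (2×3 grid), PE[1][2]:
  after 0 — PE[1][2] acc=0, pass-E 0, pass-S 0
  after 1 — PE[1][2] acc=0, pass-E 0, pass-S 0
  after 2 — PE[1][2] acc=0, pass-E 0, pass-S 0
  after 3 — PE[1][2] acc=143, pass-E 143, pass-S 1
  after 4 — PE[1][2] acc=144, pass-E 144, pass-S 6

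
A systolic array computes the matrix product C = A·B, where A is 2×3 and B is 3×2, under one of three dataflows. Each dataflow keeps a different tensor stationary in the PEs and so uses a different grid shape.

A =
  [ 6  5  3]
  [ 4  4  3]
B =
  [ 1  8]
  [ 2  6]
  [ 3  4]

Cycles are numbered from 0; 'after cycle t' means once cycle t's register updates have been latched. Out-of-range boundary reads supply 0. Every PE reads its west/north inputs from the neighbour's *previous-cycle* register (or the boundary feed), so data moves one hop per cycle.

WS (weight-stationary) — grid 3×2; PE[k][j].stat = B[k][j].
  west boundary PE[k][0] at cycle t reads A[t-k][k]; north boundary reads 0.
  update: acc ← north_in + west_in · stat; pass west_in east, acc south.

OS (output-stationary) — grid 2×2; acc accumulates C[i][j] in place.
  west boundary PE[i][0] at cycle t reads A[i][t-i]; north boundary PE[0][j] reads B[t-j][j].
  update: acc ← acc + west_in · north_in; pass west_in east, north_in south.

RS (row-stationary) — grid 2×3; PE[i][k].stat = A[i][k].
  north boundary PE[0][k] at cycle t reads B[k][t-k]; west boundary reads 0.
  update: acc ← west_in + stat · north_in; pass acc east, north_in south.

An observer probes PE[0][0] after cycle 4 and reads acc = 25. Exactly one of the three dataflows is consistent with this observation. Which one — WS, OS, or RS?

WS [3×2] PE[0][0] across cycles:
  [0] (0,0) acc=6 (h:6 v:6)
  [1] (0,0) acc=4 (h:4 v:4)
  [2] (0,0) acc=0 (h:0 v:0)
  [3] (0,0) acc=0 (h:0 v:0)
  [4] (0,0) acc=0 (h:0 v:0)
OS [2×2] PE[0][0] across cycles:
  [0] (0,0) acc=6 (h:6 v:1)
  [1] (0,0) acc=16 (h:5 v:2)
  [2] (0,0) acc=25 (h:3 v:3)
  [3] (0,0) acc=25 (h:0 v:0)
  [4] (0,0) acc=25 (h:0 v:0)
RS [2×3] PE[0][0] across cycles:
  [0] (0,0) acc=6 (h:6 v:1)
  [1] (0,0) acc=48 (h:48 v:8)
  [2] (0,0) acc=0 (h:0 v:0)
  [3] (0,0) acc=0 (h:0 v:0)
  [4] (0,0) acc=0 (h:0 v:0)

dataflow = OS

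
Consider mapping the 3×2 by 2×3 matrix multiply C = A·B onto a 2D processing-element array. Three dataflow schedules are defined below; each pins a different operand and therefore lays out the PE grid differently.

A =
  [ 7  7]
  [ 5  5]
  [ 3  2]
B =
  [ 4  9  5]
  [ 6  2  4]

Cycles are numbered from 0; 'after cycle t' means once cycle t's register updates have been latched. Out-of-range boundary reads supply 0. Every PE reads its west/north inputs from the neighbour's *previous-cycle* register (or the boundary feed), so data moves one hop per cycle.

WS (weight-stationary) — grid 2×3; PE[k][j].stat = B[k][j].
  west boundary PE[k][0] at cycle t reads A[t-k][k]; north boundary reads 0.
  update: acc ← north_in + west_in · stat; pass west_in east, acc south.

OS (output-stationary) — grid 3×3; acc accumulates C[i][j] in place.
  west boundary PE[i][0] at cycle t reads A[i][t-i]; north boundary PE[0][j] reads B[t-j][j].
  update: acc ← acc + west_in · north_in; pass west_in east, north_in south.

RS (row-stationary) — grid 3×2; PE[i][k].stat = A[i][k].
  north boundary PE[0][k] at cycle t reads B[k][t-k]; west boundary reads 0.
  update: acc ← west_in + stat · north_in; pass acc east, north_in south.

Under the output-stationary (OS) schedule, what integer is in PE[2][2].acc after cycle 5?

PE[2][2].acc = 23

OS (3×3). Following PE[2][2] plus its west/north inputs:
  cycle 0: PE[1][2] → acc 0, east 0, south 0
  cycle 0: PE[2][1] → acc 0, east 0, south 0
  cycle 0: PE[2][2] → acc 0, east 0, south 0
  cycle 1: PE[1][2] → acc 0, east 0, south 0
  cycle 1: PE[2][1] → acc 0, east 0, south 0
  cycle 1: PE[2][2] → acc 0, east 0, south 0
  cycle 2: PE[1][2] → acc 0, east 0, south 0
  cycle 2: PE[2][1] → acc 0, east 0, south 0
  cycle 2: PE[2][2] → acc 0, east 0, south 0
  cycle 3: PE[1][2] → acc 25, east 5, south 5
  cycle 3: PE[2][1] → acc 27, east 3, south 9
  cycle 3: PE[2][2] → acc 0, east 0, south 0
  cycle 4: PE[1][2] → acc 45, east 5, south 4
  cycle 4: PE[2][1] → acc 31, east 2, south 2
  cycle 4: PE[2][2] → acc 15, east 3, south 5
  cycle 5: PE[1][2] → acc 45, east 0, south 0
  cycle 5: PE[2][1] → acc 31, east 0, south 0
  cycle 5: PE[2][2] → acc 23, east 2, south 4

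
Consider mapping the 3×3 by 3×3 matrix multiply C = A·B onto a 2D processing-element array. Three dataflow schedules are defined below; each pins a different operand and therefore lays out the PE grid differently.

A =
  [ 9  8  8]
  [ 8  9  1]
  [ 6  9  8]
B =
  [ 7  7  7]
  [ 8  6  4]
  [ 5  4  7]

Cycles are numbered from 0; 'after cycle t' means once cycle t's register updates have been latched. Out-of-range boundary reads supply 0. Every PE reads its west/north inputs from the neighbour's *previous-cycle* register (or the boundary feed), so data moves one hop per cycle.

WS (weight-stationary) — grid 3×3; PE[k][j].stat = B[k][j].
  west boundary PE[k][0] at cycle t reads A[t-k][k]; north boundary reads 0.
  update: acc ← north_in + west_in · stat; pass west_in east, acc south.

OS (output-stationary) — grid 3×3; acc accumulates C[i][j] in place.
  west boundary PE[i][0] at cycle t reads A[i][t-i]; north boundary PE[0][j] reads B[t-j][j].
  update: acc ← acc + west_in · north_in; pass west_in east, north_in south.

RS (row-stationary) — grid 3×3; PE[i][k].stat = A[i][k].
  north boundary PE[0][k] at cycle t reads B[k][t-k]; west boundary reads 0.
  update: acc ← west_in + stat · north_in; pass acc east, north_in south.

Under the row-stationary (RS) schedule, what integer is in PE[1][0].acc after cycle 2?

RS (3×3). Following PE[1][0] plus its west/north inputs:
  @0  [0,0]  acc 63  |  →63  ↓7
  @0  [1,0]  acc 0  |  →0  ↓0
  @1  [0,0]  acc 63  |  →63  ↓7
  @1  [1,0]  acc 56  |  →56  ↓7
  @2  [0,0]  acc 63  |  →63  ↓7
  @2  [1,0]  acc 56  |  →56  ↓7

PE[1][0].acc = 56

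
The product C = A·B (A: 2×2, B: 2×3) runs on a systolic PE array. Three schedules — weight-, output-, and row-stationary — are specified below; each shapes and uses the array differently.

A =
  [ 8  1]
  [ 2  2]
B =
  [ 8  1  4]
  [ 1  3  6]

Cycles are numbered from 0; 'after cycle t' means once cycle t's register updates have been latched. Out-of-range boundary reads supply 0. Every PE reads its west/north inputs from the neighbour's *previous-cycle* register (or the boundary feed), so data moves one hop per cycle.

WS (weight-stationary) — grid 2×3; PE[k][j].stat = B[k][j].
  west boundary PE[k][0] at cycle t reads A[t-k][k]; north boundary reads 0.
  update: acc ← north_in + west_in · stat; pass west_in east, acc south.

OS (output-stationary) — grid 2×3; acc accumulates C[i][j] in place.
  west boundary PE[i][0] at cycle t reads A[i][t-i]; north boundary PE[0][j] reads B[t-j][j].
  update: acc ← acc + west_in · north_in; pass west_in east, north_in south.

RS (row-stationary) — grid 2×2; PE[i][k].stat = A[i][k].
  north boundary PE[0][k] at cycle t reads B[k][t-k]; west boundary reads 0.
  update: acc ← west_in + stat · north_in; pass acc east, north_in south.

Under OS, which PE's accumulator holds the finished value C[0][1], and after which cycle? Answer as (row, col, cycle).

Under OS, C[0][1] lands at PE[0][1]:
  t=0 PE[0][1]: acc=0 h=0 v=0
  t=1 PE[0][1]: acc=8 h=8 v=1
  t=2 PE[0][1]: acc=11 h=1 v=3

(row, col, cycle) = (0, 1, 2)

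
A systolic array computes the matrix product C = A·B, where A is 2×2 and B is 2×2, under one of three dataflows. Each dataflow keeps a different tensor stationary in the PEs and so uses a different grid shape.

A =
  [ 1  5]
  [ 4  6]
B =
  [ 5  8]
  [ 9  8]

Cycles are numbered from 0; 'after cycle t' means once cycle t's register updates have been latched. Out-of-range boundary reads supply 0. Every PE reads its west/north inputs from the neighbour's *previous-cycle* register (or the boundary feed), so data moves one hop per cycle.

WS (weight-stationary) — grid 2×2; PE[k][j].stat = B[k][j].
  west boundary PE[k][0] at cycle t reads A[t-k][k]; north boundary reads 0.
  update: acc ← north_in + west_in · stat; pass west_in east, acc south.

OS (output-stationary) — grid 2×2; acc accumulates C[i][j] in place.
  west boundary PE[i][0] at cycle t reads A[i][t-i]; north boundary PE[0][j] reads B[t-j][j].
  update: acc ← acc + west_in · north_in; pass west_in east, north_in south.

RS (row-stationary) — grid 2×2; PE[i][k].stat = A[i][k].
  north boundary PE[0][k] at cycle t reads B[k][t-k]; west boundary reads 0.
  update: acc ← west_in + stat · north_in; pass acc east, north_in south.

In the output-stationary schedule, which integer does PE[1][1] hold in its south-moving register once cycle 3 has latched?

OS (2×2). Following PE[1][1] plus its west/north inputs:
  [0] (0,1) acc=0 (h:0 v:0)
  [0] (1,0) acc=0 (h:0 v:0)
  [0] (1,1) acc=0 (h:0 v:0)
  [1] (0,1) acc=8 (h:1 v:8)
  [1] (1,0) acc=20 (h:4 v:5)
  [1] (1,1) acc=0 (h:0 v:0)
  [2] (0,1) acc=48 (h:5 v:8)
  [2] (1,0) acc=74 (h:6 v:9)
  [2] (1,1) acc=32 (h:4 v:8)
  [3] (0,1) acc=48 (h:0 v:0)
  [3] (1,0) acc=74 (h:0 v:0)
  [3] (1,1) acc=80 (h:6 v:8)

register = 8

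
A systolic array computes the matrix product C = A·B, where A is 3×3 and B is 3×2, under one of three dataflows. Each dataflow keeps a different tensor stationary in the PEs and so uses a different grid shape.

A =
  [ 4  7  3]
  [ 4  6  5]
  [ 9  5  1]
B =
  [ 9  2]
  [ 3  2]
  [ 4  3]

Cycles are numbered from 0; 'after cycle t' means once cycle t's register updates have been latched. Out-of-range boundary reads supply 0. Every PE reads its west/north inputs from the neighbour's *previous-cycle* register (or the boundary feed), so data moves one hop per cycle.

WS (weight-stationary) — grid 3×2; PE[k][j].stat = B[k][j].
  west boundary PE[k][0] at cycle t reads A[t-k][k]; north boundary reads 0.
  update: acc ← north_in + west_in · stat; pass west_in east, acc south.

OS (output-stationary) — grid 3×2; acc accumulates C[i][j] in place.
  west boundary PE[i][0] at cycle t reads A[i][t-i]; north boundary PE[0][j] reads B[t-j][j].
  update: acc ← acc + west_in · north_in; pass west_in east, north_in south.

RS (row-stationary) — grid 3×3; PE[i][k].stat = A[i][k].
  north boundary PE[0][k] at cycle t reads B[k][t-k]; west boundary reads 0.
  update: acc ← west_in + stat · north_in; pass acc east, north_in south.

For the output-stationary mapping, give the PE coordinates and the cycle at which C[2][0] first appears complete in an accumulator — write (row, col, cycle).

(row, col, cycle) = (2, 0, 4)

OS: C[2][0] accumulates in PE[2][0]:
  step 0 · PE2,0: acc=0; fwd→0 fwd↓0
  step 1 · PE2,0: acc=0; fwd→0 fwd↓0
  step 2 · PE2,0: acc=81; fwd→9 fwd↓9
  step 3 · PE2,0: acc=96; fwd→5 fwd↓3
  step 4 · PE2,0: acc=100; fwd→1 fwd↓4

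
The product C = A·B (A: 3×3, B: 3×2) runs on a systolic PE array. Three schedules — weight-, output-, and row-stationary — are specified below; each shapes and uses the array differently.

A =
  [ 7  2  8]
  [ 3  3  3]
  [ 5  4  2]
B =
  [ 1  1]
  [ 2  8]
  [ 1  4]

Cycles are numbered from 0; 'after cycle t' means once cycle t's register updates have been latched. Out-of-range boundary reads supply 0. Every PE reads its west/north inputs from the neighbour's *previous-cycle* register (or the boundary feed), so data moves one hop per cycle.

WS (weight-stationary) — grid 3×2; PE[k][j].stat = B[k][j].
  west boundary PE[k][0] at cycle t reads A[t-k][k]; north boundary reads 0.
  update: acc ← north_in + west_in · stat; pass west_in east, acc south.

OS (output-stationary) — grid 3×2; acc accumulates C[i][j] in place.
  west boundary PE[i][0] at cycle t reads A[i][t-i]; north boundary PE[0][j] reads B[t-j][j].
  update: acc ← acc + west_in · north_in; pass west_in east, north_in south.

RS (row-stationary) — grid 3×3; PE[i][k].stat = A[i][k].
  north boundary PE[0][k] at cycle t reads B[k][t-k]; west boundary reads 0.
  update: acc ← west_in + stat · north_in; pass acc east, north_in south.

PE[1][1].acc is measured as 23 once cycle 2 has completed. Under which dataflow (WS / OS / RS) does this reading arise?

Under WS (3×2), PE[1][1]:
  [0] (1,1) acc=0 (h:0 v:0)
  [1] (1,1) acc=0 (h:0 v:0)
  [2] (1,1) acc=23 (h:2 v:23)
Under OS (3×2), PE[1][1]:
  [0] (1,1) acc=0 (h:0 v:0)
  [1] (1,1) acc=0 (h:0 v:0)
  [2] (1,1) acc=3 (h:3 v:1)
Under RS (3×3), PE[1][1]:
  [0] (1,1) acc=0 (h:0 v:0)
  [1] (1,1) acc=0 (h:0 v:0)
  [2] (1,1) acc=9 (h:9 v:2)

dataflow = WS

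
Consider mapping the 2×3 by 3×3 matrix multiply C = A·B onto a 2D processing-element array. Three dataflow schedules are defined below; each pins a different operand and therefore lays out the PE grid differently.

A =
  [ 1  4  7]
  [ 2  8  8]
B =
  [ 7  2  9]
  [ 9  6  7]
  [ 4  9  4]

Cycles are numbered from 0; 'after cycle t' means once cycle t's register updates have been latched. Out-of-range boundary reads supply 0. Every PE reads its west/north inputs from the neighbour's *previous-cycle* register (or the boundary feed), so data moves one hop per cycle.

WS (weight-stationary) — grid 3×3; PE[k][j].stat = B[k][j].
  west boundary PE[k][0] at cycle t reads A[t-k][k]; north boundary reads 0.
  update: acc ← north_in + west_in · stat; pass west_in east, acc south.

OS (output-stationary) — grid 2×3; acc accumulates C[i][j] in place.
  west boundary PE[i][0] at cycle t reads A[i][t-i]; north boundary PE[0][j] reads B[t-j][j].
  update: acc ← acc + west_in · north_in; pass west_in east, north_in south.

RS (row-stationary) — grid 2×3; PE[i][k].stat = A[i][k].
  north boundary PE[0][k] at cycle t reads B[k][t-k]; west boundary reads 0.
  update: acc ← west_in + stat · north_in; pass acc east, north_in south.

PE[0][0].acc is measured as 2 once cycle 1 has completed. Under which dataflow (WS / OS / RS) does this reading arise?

dataflow = RS

WS [3×3] PE[0][0] across cycles:
  step 0 · PE0,0: acc=7; fwd→1 fwd↓7
  step 1 · PE0,0: acc=14; fwd→2 fwd↓14
OS [2×3] PE[0][0] across cycles:
  step 0 · PE0,0: acc=7; fwd→1 fwd↓7
  step 1 · PE0,0: acc=43; fwd→4 fwd↓9
RS [2×3] PE[0][0] across cycles:
  step 0 · PE0,0: acc=7; fwd→7 fwd↓7
  step 1 · PE0,0: acc=2; fwd→2 fwd↓2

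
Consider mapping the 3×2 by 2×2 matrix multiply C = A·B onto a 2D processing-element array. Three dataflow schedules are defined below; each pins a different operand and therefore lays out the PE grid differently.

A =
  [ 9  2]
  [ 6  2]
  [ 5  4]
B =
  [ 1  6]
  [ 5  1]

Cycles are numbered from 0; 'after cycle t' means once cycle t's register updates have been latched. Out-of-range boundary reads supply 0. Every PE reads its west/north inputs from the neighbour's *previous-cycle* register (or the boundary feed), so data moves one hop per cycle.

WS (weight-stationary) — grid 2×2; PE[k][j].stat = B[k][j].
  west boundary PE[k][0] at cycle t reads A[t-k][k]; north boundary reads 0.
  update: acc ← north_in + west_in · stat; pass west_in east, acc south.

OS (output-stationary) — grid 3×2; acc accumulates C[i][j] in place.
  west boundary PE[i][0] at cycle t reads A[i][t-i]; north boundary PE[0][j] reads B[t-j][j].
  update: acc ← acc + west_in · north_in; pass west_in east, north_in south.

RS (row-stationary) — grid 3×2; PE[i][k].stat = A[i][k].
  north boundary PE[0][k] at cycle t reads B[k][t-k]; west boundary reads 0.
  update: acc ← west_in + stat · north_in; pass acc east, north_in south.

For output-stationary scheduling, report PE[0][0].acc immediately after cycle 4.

OS on a 3×2 grid — tracing PE[0][0] and its feeders:
  [0] (0,0) acc=9 (h:9 v:1)
  [1] (0,0) acc=19 (h:2 v:5)
  [2] (0,0) acc=19 (h:0 v:0)
  [3] (0,0) acc=19 (h:0 v:0)
  [4] (0,0) acc=19 (h:0 v:0)

PE[0][0].acc = 19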